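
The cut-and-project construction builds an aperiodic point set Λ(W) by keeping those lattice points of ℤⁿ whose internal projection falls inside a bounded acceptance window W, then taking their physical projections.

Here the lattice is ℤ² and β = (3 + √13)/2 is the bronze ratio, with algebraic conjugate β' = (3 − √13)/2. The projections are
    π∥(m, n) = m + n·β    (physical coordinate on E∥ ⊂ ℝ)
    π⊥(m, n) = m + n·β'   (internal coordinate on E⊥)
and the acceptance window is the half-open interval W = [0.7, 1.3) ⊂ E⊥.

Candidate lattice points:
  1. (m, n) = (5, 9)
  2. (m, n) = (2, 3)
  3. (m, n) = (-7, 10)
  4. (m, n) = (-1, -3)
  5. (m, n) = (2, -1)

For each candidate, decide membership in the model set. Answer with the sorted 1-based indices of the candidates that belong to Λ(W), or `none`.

Numerically β ≈ 3.302776 and β' = −1/β ≈ -0.302776.
candidate 1: (m,n)=(5,9) → π∥ = 5+9·β ≈ 34.724981, π⊥ = 5+9·β' ≈ 2.275019 ∉ [0.7, 1.3) ⇒ out
candidate 2: (m,n)=(2,3) → π∥ = 2+3·β ≈ 11.908327, π⊥ = 2+3·β' ≈ 1.091673 ∈ [0.7, 1.3) ⇒ IN Λ
candidate 3: (m,n)=(-7,10) → π∥ = -7+10·β ≈ 26.027756, π⊥ = -7+10·β' ≈ -10.027756 ∉ [0.7, 1.3) ⇒ out
candidate 4: (m,n)=(-1,-3) → π∥ = -1-3·β ≈ -10.908327, π⊥ = -1-3·β' ≈ -0.091673 ∉ [0.7, 1.3) ⇒ out
candidate 5: (m,n)=(2,-1) → π∥ = 2-1·β ≈ -1.302776, π⊥ = 2-1·β' ≈ 2.302776 ∉ [0.7, 1.3) ⇒ out

2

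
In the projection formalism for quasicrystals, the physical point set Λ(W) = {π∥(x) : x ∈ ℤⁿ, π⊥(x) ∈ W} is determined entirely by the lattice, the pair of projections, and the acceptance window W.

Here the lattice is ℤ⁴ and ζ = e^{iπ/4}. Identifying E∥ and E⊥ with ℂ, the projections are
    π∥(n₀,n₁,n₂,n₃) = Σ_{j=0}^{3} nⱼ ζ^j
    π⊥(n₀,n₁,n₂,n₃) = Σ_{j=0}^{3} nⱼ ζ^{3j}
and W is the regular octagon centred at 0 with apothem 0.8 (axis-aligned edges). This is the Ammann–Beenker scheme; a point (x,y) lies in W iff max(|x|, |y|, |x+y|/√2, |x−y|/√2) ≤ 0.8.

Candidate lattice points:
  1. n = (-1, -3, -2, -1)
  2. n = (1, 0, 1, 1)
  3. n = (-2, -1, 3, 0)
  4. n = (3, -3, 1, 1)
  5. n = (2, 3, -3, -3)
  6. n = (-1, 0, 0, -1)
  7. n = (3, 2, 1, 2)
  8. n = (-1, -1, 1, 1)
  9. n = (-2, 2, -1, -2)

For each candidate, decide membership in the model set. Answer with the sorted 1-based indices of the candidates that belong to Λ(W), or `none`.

π⊥(n) = n₀ + n₁ζ³ + n₂ζ⁶ + n₃ζ⁹ where ζ = e^{iπ/4}.
candidate 1: n = (-1, -3, -2, -1) → π⊥ ≈ (+0.414214, -0.828427); max(|x|,|y|,|x±y|/√2) = 0.878680 > 0.8 ⇒ ∉ W
candidate 2: n = (1, 0, 1, 1) → π⊥ ≈ (+1.707107, -0.292893); max(|x|,|y|,|x±y|/√2) = 1.707107 > 0.8 ⇒ ∉ W
candidate 3: n = (-2, -1, 3, 0) → π⊥ ≈ (-1.292893, -3.707107); max(|x|,|y|,|x±y|/√2) = 3.707107 > 0.8 ⇒ ∉ W
candidate 4: n = (3, -3, 1, 1) → π⊥ ≈ (+5.828427, -2.414214); max(|x|,|y|,|x±y|/√2) = 5.828427 > 0.8 ⇒ ∉ W
candidate 5: n = (2, 3, -3, -3) → π⊥ ≈ (-2.242641, +3.000000); max(|x|,|y|,|x±y|/√2) = 3.707107 > 0.8 ⇒ ∉ W
candidate 6: n = (-1, 0, 0, -1) → π⊥ ≈ (-1.707107, -0.707107); max(|x|,|y|,|x±y|/√2) = 1.707107 > 0.8 ⇒ ∉ W
candidate 7: n = (3, 2, 1, 2) → π⊥ ≈ (+3.000000, +1.828427); max(|x|,|y|,|x±y|/√2) = 3.414214 > 0.8 ⇒ ∉ W
candidate 8: n = (-1, -1, 1, 1) → π⊥ ≈ (+0.414214, -1.000000); max(|x|,|y|,|x±y|/√2) = 1.000000 > 0.8 ⇒ ∉ W
candidate 9: n = (-2, 2, -1, -2) → π⊥ ≈ (-4.828427, +1.000000); max(|x|,|y|,|x±y|/√2) = 4.828427 > 0.8 ⇒ ∉ W

none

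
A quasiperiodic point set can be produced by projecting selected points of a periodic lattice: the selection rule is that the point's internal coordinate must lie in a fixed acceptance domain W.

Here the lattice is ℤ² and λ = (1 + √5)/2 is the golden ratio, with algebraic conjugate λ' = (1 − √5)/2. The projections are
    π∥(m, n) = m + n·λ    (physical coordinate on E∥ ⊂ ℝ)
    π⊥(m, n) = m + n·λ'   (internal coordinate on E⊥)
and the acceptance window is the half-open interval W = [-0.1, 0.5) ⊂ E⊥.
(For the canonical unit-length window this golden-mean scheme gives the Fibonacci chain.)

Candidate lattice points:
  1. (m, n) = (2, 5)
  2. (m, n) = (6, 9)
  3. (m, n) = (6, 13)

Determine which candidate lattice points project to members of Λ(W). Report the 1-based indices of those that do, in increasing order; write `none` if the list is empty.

2

Numerically λ ≈ 1.618034 and λ' = −1/λ ≈ -0.618034.
#1 (2,5): internal coord 2 + (5)·λ' = -1.090170; -1.090170 ∉ [-0.1, 0.5) → out
#2 (6,9): internal coord 6 + (9)·λ' = +0.437694; +0.437694 ∈ [-0.1, 0.5) → IN Λ
#3 (6,13): internal coord 6 + (13)·λ' = -2.034442; -2.034442 ∉ [-0.1, 0.5) → out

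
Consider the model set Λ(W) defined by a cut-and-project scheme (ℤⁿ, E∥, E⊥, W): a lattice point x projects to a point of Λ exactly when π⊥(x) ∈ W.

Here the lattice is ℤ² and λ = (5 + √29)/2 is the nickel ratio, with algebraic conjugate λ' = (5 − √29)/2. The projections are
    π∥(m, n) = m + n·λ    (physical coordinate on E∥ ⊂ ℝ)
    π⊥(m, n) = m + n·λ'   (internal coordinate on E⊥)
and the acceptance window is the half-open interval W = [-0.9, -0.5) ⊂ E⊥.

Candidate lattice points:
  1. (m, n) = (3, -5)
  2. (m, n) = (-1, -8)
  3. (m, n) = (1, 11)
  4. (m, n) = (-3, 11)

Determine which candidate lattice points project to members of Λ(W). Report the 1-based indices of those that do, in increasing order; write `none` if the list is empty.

Numerically λ ≈ 5.19258 and λ' = −1/λ ≈ -0.19258.
candidate 1: (m,n)=(3,-5) → π∥ = 3-5·λ ≈ -22.96291, π⊥ = 3-5·λ' ≈ 3.96291 ∉ [-0.9, -0.5) ⇒ out
candidate 2: (m,n)=(-1,-8) → π∥ = -1-8·λ ≈ -42.54066, π⊥ = -1-8·λ' ≈ 0.54066 ∉ [-0.9, -0.5) ⇒ out
candidate 3: (m,n)=(1,11) → π∥ = 1+11·λ ≈ 58.11841, π⊥ = 1+11·λ' ≈ -1.11841 ∉ [-0.9, -0.5) ⇒ out
candidate 4: (m,n)=(-3,11) → π∥ = -3+11·λ ≈ 54.11841, π⊥ = -3+11·λ' ≈ -5.11841 ∉ [-0.9, -0.5) ⇒ out

none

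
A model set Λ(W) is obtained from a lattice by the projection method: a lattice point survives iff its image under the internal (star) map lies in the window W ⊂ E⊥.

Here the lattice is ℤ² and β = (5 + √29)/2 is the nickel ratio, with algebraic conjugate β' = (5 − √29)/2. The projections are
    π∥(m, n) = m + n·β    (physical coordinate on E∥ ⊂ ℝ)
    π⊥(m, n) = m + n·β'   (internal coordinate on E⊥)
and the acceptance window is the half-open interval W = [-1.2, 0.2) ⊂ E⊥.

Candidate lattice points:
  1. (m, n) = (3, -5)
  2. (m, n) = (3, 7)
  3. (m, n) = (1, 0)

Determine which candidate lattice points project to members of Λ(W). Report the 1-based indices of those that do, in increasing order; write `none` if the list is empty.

β' = (5−√29)/2 ≈ -0.192582.
[1] lift (3,-5): star map gives 3.962912; window check -1.2 ≤ 3.962912 < 0.2 is false → out
[2] lift (3,7): star map gives 1.651923; window check -1.2 ≤ 1.651923 < 0.2 is false → out
[3] lift (1,0): star map gives 1.000000; window check -1.2 ≤ 1.000000 < 0.2 is false → out

none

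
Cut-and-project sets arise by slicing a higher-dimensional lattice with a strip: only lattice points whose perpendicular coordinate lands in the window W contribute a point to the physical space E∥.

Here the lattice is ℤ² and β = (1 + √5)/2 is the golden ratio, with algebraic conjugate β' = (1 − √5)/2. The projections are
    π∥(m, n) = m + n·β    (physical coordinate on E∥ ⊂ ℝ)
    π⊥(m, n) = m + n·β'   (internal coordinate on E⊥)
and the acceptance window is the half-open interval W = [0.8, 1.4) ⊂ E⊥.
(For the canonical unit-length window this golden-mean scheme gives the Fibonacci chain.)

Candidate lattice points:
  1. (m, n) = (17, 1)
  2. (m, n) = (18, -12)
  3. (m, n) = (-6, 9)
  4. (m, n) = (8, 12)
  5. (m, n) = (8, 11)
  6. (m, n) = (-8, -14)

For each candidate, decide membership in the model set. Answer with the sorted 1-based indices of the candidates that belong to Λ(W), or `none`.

Compute β' = (1−√5)/2 = -0.6180, so π⊥(m,n) = m -0.6180·n.
#1 (17,1): internal coord 17 + (1)·β' = +16.3820; +16.3820 ∉ [0.8, 1.4) → out
#2 (18,-12): internal coord 18 + (-12)·β' = +25.4164; +25.4164 ∉ [0.8, 1.4) → out
#3 (-6,9): internal coord -6 + (9)·β' = -11.5623; -11.5623 ∉ [0.8, 1.4) → out
#4 (8,12): internal coord 8 + (12)·β' = +0.5836; +0.5836 ∉ [0.8, 1.4) → out
#5 (8,11): internal coord 8 + (11)·β' = +1.2016; +1.2016 ∈ [0.8, 1.4) → IN Λ
#6 (-8,-14): internal coord -8 + (-14)·β' = +0.6525; +0.6525 ∉ [0.8, 1.4) → out

5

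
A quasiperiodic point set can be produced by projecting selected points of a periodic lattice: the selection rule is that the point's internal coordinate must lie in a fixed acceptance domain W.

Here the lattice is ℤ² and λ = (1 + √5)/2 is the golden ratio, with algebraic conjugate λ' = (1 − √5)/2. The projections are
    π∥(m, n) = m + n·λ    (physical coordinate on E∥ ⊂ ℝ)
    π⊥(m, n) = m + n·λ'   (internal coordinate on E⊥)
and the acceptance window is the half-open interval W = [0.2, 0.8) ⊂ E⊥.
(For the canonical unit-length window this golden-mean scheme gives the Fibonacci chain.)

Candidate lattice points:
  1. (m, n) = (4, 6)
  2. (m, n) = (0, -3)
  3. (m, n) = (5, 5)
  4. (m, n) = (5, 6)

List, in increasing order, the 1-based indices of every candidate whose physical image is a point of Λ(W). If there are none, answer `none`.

1

λ' = (1−√5)/2 ≈ -0.61803.
[1] lift (4,6): star map gives 0.29180; window check 0.2 ≤ 0.29180 < 0.8 is true → IN Λ
[2] lift (0,-3): star map gives 1.85410; window check 0.2 ≤ 1.85410 < 0.8 is false → out
[3] lift (5,5): star map gives 1.90983; window check 0.2 ≤ 1.90983 < 0.8 is false → out
[4] lift (5,6): star map gives 1.29180; window check 0.2 ≤ 1.29180 < 0.8 is false → out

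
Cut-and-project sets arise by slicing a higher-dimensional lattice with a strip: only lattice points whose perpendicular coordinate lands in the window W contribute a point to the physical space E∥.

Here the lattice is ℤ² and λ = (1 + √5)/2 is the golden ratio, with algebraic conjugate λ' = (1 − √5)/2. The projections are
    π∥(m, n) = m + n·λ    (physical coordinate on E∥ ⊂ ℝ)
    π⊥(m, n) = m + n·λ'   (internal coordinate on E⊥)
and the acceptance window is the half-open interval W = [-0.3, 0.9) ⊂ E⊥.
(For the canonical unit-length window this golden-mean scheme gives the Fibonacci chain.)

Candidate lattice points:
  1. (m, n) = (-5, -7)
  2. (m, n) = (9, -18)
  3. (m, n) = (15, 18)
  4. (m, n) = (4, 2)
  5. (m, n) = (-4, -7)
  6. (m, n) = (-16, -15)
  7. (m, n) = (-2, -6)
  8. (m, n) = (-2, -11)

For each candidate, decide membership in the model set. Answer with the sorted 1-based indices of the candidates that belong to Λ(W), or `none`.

5

Compute λ' = (1−√5)/2 = -0.61803, so π⊥(m,n) = m -0.61803·n.
[1] lift (-5,-7): star map gives -0.67376; window check -0.3 ≤ -0.67376 < 0.9 is false → out
[2] lift (9,-18): star map gives 20.12461; window check -0.3 ≤ 20.12461 < 0.9 is false → out
[3] lift (15,18): star map gives 3.87539; window check -0.3 ≤ 3.87539 < 0.9 is false → out
[4] lift (4,2): star map gives 2.76393; window check -0.3 ≤ 2.76393 < 0.9 is false → out
[5] lift (-4,-7): star map gives 0.32624; window check -0.3 ≤ 0.32624 < 0.9 is true → IN Λ
[6] lift (-16,-15): star map gives -6.72949; window check -0.3 ≤ -6.72949 < 0.9 is false → out
[7] lift (-2,-6): star map gives 1.70820; window check -0.3 ≤ 1.70820 < 0.9 is false → out
[8] lift (-2,-11): star map gives 4.79837; window check -0.3 ≤ 4.79837 < 0.9 is false → out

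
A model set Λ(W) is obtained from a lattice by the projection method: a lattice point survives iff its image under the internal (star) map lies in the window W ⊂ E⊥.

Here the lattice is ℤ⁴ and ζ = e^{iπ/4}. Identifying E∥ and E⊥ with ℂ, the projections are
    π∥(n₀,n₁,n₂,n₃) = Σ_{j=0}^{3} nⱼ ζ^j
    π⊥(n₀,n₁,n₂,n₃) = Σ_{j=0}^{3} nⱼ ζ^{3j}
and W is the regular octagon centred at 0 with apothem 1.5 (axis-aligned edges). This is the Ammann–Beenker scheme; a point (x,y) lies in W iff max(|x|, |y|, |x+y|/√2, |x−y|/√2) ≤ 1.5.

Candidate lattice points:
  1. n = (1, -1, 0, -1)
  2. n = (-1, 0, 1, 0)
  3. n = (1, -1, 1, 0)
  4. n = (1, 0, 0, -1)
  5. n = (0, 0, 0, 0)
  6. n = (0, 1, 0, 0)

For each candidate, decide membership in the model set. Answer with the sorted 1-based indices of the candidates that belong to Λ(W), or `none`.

Internal map: ζ^{3j} for j=0..3 gives (1,0), (−√2/2,√2/2), (0,−1), (√2/2,√2/2).
#1 (1, -1, 0, -1): internal (1.0000, -1.4142); octagon support 1.7071 vs apothem 1.5 → ∉ W
#2 (-1, 0, 1, 0): internal (-1.0000, -1.0000); octagon support 1.4142 vs apothem 1.5 → ∈ W
#3 (1, -1, 1, 0): internal (1.7071, -1.7071); octagon support 2.4142 vs apothem 1.5 → ∉ W
#4 (1, 0, 0, -1): internal (0.2929, -0.7071); octagon support 0.7071 vs apothem 1.5 → ∈ W
#5 (0, 0, 0, 0): internal (0.0000, 0.0000); octagon support 0.0000 vs apothem 1.5 → ∈ W
#6 (0, 1, 0, 0): internal (-0.7071, 0.7071); octagon support 1.0000 vs apothem 1.5 → ∈ W

2, 4, 5, 6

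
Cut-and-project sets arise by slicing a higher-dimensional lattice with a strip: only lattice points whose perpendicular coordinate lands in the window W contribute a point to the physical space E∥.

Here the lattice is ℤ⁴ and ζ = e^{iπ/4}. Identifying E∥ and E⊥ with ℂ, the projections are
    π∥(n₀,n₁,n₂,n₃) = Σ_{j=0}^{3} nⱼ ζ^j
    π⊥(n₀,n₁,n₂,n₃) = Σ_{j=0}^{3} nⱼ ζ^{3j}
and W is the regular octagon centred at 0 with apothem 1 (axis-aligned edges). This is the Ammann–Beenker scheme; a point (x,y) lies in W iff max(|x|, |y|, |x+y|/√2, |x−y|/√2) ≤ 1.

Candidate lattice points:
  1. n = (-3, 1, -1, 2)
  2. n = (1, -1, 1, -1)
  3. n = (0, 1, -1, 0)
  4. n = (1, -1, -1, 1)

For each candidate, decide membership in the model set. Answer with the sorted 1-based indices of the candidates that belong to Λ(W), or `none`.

Internal map: ζ^{3j} for j=0..3 gives (1,0), (−√2/2,√2/2), (0,−1), (√2/2,√2/2).
candidate 1: n = (-3, 1, -1, 2) → π⊥ ≈ (-2.29289, +3.12132); max(|x|,|y|,|x±y|/√2) = 3.82843 > 1 ⇒ ∉ W
candidate 2: n = (1, -1, 1, -1) → π⊥ ≈ (+1.00000, -2.41421); max(|x|,|y|,|x±y|/√2) = 2.41421 > 1 ⇒ ∉ W
candidate 3: n = (0, 1, -1, 0) → π⊥ ≈ (-0.70711, +1.70711); max(|x|,|y|,|x±y|/√2) = 1.70711 > 1 ⇒ ∉ W
candidate 4: n = (1, -1, -1, 1) → π⊥ ≈ (+2.41421, +1.00000); max(|x|,|y|,|x±y|/√2) = 2.41421 > 1 ⇒ ∉ W

none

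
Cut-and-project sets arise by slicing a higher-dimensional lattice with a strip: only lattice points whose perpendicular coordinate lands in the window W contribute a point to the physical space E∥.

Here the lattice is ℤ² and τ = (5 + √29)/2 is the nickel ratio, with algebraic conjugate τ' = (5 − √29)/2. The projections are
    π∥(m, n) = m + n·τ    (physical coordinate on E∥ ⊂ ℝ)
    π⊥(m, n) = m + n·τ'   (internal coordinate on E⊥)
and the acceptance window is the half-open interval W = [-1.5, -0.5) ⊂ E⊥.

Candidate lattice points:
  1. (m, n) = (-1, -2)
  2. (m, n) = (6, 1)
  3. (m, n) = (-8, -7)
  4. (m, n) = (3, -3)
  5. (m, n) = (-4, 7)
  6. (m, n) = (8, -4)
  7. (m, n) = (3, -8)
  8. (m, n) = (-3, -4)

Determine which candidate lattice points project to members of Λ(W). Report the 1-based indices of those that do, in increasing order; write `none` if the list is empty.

Numerically τ ≈ 5.192582 and τ' = −1/τ ≈ -0.192582.
[1] lift (-1,-2): star map gives -0.614835; window check -1.5 ≤ -0.614835 < -0.5 is true → IN Λ
[2] lift (6,1): star map gives 5.807418; window check -1.5 ≤ 5.807418 < -0.5 is false → out
[3] lift (-8,-7): star map gives -6.651923; window check -1.5 ≤ -6.651923 < -0.5 is false → out
[4] lift (3,-3): star map gives 3.577747; window check -1.5 ≤ 3.577747 < -0.5 is false → out
[5] lift (-4,7): star map gives -5.348077; window check -1.5 ≤ -5.348077 < -0.5 is false → out
[6] lift (8,-4): star map gives 8.770330; window check -1.5 ≤ 8.770330 < -0.5 is false → out
[7] lift (3,-8): star map gives 4.540659; window check -1.5 ≤ 4.540659 < -0.5 is false → out
[8] lift (-3,-4): star map gives -2.229670; window check -1.5 ≤ -2.229670 < -0.5 is false → out

1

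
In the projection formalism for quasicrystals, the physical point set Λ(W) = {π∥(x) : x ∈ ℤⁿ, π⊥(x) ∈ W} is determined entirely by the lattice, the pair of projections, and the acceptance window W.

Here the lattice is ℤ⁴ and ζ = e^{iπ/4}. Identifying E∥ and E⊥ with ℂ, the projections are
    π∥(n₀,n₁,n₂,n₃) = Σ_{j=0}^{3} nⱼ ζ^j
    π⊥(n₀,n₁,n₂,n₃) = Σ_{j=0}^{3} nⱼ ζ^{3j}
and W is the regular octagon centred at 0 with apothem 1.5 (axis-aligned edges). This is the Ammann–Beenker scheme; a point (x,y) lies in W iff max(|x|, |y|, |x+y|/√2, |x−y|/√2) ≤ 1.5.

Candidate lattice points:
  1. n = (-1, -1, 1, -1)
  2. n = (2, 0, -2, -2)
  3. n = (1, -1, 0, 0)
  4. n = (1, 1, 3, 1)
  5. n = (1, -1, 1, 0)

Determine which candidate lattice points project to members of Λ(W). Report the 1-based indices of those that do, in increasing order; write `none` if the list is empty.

2

π⊥(n) = n₀ + n₁ζ³ + n₂ζ⁶ + n₃ζ⁹ where ζ = e^{iπ/4}.
candidate 1: n = (-1, -1, 1, -1) → π⊥ ≈ (-1.000000, -2.414214); max(|x|,|y|,|x±y|/√2) = 2.414214 > 1.5 ⇒ ∉ W
candidate 2: n = (2, 0, -2, -2) → π⊥ ≈ (+0.585786, +0.585786); max(|x|,|y|,|x±y|/√2) = 0.828427 ≤ 1.5 ⇒ ∈ W
candidate 3: n = (1, -1, 0, 0) → π⊥ ≈ (+1.707107, -0.707107); max(|x|,|y|,|x±y|/√2) = 1.707107 > 1.5 ⇒ ∉ W
candidate 4: n = (1, 1, 3, 1) → π⊥ ≈ (+1.000000, -1.585786); max(|x|,|y|,|x±y|/√2) = 1.828427 > 1.5 ⇒ ∉ W
candidate 5: n = (1, -1, 1, 0) → π⊥ ≈ (+1.707107, -1.707107); max(|x|,|y|,|x±y|/√2) = 2.414214 > 1.5 ⇒ ∉ W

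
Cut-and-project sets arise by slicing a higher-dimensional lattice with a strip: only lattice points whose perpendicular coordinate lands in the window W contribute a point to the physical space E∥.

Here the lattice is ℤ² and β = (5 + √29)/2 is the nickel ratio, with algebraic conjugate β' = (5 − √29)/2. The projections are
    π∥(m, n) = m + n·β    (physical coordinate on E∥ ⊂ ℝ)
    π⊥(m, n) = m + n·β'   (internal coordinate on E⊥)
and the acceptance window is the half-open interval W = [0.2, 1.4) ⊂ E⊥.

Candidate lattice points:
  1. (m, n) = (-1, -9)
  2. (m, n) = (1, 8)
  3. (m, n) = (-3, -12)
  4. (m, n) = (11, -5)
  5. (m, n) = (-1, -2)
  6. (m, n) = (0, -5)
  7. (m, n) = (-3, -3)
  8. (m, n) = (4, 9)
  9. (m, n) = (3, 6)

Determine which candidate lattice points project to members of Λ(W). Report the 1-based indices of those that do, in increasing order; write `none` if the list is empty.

1, 6

Numerically β ≈ 5.192582 and β' = −1/β ≈ -0.192582.
#1 (-1,-9): internal coord -1 + (-9)·β' = +0.733242; +0.733242 ∈ [0.2, 1.4) → IN Λ
#2 (1,8): internal coord 1 + (8)·β' = -0.540659; -0.540659 ∉ [0.2, 1.4) → out
#3 (-3,-12): internal coord -3 + (-12)·β' = -0.689011; -0.689011 ∉ [0.2, 1.4) → out
#4 (11,-5): internal coord 11 + (-5)·β' = +11.962912; +11.962912 ∉ [0.2, 1.4) → out
#5 (-1,-2): internal coord -1 + (-2)·β' = -0.614835; -0.614835 ∉ [0.2, 1.4) → out
#6 (0,-5): internal coord 0 + (-5)·β' = +0.962912; +0.962912 ∈ [0.2, 1.4) → IN Λ
#7 (-3,-3): internal coord -3 + (-3)·β' = -2.422253; -2.422253 ∉ [0.2, 1.4) → out
#8 (4,9): internal coord 4 + (9)·β' = +2.266758; +2.266758 ∉ [0.2, 1.4) → out
#9 (3,6): internal coord 3 + (6)·β' = +1.844506; +1.844506 ∉ [0.2, 1.4) → out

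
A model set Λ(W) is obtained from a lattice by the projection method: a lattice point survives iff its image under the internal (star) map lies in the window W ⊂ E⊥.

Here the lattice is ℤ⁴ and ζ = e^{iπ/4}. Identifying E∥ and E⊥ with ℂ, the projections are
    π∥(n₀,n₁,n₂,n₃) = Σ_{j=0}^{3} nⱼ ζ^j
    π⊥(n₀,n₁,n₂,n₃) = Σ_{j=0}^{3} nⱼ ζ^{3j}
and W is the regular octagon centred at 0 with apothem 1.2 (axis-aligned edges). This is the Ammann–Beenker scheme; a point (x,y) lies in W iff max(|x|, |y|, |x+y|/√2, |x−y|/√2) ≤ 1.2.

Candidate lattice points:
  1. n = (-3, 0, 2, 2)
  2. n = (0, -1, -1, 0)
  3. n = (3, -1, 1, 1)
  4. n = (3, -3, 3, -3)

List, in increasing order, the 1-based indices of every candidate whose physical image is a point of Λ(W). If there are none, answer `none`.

2

With ζ = e^{iπ/4} the internal vectors are ζ^0,ζ^3,ζ^6,ζ^9.
#1 (-3, 0, 2, 2): internal (-1.58579, -0.58579); octagon support 1.58579 vs apothem 1.2 → ∉ W
#2 (0, -1, -1, 0): internal (0.70711, 0.29289); octagon support 0.70711 vs apothem 1.2 → ∈ W
#3 (3, -1, 1, 1): internal (4.41421, -1.00000); octagon support 4.41421 vs apothem 1.2 → ∉ W
#4 (3, -3, 3, -3): internal (3.00000, -7.24264); octagon support 7.24264 vs apothem 1.2 → ∉ W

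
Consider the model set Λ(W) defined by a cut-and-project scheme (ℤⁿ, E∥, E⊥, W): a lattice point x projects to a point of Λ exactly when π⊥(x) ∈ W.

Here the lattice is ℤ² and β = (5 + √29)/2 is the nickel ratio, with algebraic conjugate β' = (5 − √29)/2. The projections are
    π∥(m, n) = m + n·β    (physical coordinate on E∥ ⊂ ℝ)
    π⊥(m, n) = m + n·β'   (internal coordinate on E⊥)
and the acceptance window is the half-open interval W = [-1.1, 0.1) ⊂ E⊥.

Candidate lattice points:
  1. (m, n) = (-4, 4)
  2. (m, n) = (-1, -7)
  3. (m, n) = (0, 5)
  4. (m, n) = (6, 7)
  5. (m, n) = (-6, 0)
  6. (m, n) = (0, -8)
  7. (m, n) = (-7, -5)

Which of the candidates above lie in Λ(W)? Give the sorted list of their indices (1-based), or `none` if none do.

Numerically β ≈ 5.192582 and β' = −1/β ≈ -0.192582.
candidate 1: (m,n)=(-4,4) → π∥ = -4+4·β ≈ 16.770330, π⊥ = -4+4·β' ≈ -4.770330 ∉ [-1.1, 0.1) ⇒ out
candidate 2: (m,n)=(-1,-7) → π∥ = -1-7·β ≈ -37.348077, π⊥ = -1-7·β' ≈ 0.348077 ∉ [-1.1, 0.1) ⇒ out
candidate 3: (m,n)=(0,5) → π∥ = 0+5·β ≈ 25.962912, π⊥ = 0+5·β' ≈ -0.962912 ∈ [-1.1, 0.1) ⇒ IN Λ
candidate 4: (m,n)=(6,7) → π∥ = 6+7·β ≈ 42.348077, π⊥ = 6+7·β' ≈ 4.651923 ∉ [-1.1, 0.1) ⇒ out
candidate 5: (m,n)=(-6,0) → π∥ = -6+0·β ≈ -6.000000, π⊥ = -6+0·β' ≈ -6.000000 ∉ [-1.1, 0.1) ⇒ out
candidate 6: (m,n)=(0,-8) → π∥ = 0-8·β ≈ -41.540659, π⊥ = 0-8·β' ≈ 1.540659 ∉ [-1.1, 0.1) ⇒ out
candidate 7: (m,n)=(-7,-5) → π∥ = -7-5·β ≈ -32.962912, π⊥ = -7-5·β' ≈ -6.037088 ∉ [-1.1, 0.1) ⇒ out

3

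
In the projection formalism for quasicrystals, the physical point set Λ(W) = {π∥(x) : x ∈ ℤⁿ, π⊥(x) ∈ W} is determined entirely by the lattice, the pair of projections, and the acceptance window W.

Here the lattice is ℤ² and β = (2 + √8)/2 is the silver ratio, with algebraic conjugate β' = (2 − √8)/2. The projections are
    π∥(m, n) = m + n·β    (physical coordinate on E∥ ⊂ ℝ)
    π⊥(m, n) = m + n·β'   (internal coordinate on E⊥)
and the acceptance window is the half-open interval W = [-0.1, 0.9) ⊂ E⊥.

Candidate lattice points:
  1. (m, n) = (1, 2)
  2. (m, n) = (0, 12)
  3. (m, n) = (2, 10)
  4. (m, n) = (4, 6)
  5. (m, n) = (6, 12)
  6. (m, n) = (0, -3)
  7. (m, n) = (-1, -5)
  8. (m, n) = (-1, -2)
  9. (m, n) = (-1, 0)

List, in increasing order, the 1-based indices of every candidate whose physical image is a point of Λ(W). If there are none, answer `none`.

1

Compute β' = (2−√8)/2 = -0.414214, so π⊥(m,n) = m -0.414214·n.
candidate 1: (m,n)=(1,2) → π∥ = 1+2·β ≈ 5.828427, π⊥ = 1+2·β' ≈ 0.171573 ∈ [-0.1, 0.9) ⇒ IN Λ
candidate 2: (m,n)=(0,12) → π∥ = 0+12·β ≈ 28.970563, π⊥ = 0+12·β' ≈ -4.970563 ∉ [-0.1, 0.9) ⇒ out
candidate 3: (m,n)=(2,10) → π∥ = 2+10·β ≈ 26.142136, π⊥ = 2+10·β' ≈ -2.142136 ∉ [-0.1, 0.9) ⇒ out
candidate 4: (m,n)=(4,6) → π∥ = 4+6·β ≈ 18.485281, π⊥ = 4+6·β' ≈ 1.514719 ∉ [-0.1, 0.9) ⇒ out
candidate 5: (m,n)=(6,12) → π∥ = 6+12·β ≈ 34.970563, π⊥ = 6+12·β' ≈ 1.029437 ∉ [-0.1, 0.9) ⇒ out
candidate 6: (m,n)=(0,-3) → π∥ = 0-3·β ≈ -7.242641, π⊥ = 0-3·β' ≈ 1.242641 ∉ [-0.1, 0.9) ⇒ out
candidate 7: (m,n)=(-1,-5) → π∥ = -1-5·β ≈ -13.071068, π⊥ = -1-5·β' ≈ 1.071068 ∉ [-0.1, 0.9) ⇒ out
candidate 8: (m,n)=(-1,-2) → π∥ = -1-2·β ≈ -5.828427, π⊥ = -1-2·β' ≈ -0.171573 ∉ [-0.1, 0.9) ⇒ out
candidate 9: (m,n)=(-1,0) → π∥ = -1+0·β ≈ -1.000000, π⊥ = -1+0·β' ≈ -1.000000 ∉ [-0.1, 0.9) ⇒ out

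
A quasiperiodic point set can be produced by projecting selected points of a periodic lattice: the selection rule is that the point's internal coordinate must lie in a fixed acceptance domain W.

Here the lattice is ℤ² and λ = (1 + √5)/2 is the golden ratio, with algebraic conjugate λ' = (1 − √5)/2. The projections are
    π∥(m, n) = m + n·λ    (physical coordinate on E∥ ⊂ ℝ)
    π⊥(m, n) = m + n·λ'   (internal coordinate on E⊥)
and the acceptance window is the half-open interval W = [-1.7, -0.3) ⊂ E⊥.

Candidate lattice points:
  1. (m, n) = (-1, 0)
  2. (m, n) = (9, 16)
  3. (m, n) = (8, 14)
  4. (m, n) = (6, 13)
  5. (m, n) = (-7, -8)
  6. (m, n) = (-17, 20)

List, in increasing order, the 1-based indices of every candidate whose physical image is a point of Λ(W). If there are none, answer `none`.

Compute λ' = (1−√5)/2 = -0.6180, so π⊥(m,n) = m -0.6180·n.
candidate 1: (m,n)=(-1,0) → π∥ = -1+0·λ ≈ -1.0000, π⊥ = -1+0·λ' ≈ -1.0000 ∈ [-1.7, -0.3) ⇒ IN Λ
candidate 2: (m,n)=(9,16) → π∥ = 9+16·λ ≈ 34.8885, π⊥ = 9+16·λ' ≈ -0.8885 ∈ [-1.7, -0.3) ⇒ IN Λ
candidate 3: (m,n)=(8,14) → π∥ = 8+14·λ ≈ 30.6525, π⊥ = 8+14·λ' ≈ -0.6525 ∈ [-1.7, -0.3) ⇒ IN Λ
candidate 4: (m,n)=(6,13) → π∥ = 6+13·λ ≈ 27.0344, π⊥ = 6+13·λ' ≈ -2.0344 ∉ [-1.7, -0.3) ⇒ out
candidate 5: (m,n)=(-7,-8) → π∥ = -7-8·λ ≈ -19.9443, π⊥ = -7-8·λ' ≈ -2.0557 ∉ [-1.7, -0.3) ⇒ out
candidate 6: (m,n)=(-17,20) → π∥ = -17+20·λ ≈ 15.3607, π⊥ = -17+20·λ' ≈ -29.3607 ∉ [-1.7, -0.3) ⇒ out

1, 2, 3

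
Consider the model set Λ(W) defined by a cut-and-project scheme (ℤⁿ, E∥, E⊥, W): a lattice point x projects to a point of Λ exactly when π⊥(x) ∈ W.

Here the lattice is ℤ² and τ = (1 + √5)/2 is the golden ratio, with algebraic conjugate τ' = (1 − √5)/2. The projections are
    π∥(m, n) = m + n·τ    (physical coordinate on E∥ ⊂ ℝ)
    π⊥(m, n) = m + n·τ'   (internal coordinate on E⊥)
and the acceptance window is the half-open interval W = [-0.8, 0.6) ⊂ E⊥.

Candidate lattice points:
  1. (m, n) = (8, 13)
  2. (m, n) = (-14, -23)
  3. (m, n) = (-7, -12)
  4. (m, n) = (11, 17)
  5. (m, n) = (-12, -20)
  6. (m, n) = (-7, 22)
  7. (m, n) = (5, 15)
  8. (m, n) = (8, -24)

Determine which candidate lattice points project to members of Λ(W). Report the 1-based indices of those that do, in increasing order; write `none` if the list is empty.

Compute τ' = (1−√5)/2 = -0.618034, so π⊥(m,n) = m -0.618034·n.
[1] lift (8,13): star map gives -0.034442; window check -0.8 ≤ -0.034442 < 0.6 is true → IN Λ
[2] lift (-14,-23): star map gives 0.214782; window check -0.8 ≤ 0.214782 < 0.6 is true → IN Λ
[3] lift (-7,-12): star map gives 0.416408; window check -0.8 ≤ 0.416408 < 0.6 is true → IN Λ
[4] lift (11,17): star map gives 0.493422; window check -0.8 ≤ 0.493422 < 0.6 is true → IN Λ
[5] lift (-12,-20): star map gives 0.360680; window check -0.8 ≤ 0.360680 < 0.6 is true → IN Λ
[6] lift (-7,22): star map gives -20.596748; window check -0.8 ≤ -20.596748 < 0.6 is false → out
[7] lift (5,15): star map gives -4.270510; window check -0.8 ≤ -4.270510 < 0.6 is false → out
[8] lift (8,-24): star map gives 22.832816; window check -0.8 ≤ 22.832816 < 0.6 is false → out

1, 2, 3, 4, 5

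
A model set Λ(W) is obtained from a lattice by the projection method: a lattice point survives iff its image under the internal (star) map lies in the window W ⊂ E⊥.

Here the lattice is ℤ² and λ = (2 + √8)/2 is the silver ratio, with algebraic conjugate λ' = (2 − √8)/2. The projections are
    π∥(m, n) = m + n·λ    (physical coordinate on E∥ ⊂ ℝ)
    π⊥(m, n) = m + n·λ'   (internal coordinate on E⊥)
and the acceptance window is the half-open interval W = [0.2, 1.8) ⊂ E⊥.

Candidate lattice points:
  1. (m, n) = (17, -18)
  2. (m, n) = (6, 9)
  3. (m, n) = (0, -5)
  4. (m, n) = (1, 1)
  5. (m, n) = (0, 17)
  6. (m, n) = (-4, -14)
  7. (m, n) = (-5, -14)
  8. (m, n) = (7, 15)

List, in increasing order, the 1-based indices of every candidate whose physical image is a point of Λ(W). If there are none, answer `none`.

λ' = (2−√8)/2 ≈ -0.414214.
candidate 1: (m,n)=(17,-18) → π∥ = 17-18·λ ≈ -26.455844, π⊥ = 17-18·λ' ≈ 24.455844 ∉ [0.2, 1.8) ⇒ out
candidate 2: (m,n)=(6,9) → π∥ = 6+9·λ ≈ 27.727922, π⊥ = 6+9·λ' ≈ 2.272078 ∉ [0.2, 1.8) ⇒ out
candidate 3: (m,n)=(0,-5) → π∥ = 0-5·λ ≈ -12.071068, π⊥ = 0-5·λ' ≈ 2.071068 ∉ [0.2, 1.8) ⇒ out
candidate 4: (m,n)=(1,1) → π∥ = 1+1·λ ≈ 3.414214, π⊥ = 1+1·λ' ≈ 0.585786 ∈ [0.2, 1.8) ⇒ IN Λ
candidate 5: (m,n)=(0,17) → π∥ = 0+17·λ ≈ 41.041631, π⊥ = 0+17·λ' ≈ -7.041631 ∉ [0.2, 1.8) ⇒ out
candidate 6: (m,n)=(-4,-14) → π∥ = -4-14·λ ≈ -37.798990, π⊥ = -4-14·λ' ≈ 1.798990 ∈ [0.2, 1.8) ⇒ IN Λ
candidate 7: (m,n)=(-5,-14) → π∥ = -5-14·λ ≈ -38.798990, π⊥ = -5-14·λ' ≈ 0.798990 ∈ [0.2, 1.8) ⇒ IN Λ
candidate 8: (m,n)=(7,15) → π∥ = 7+15·λ ≈ 43.213203, π⊥ = 7+15·λ' ≈ 0.786797 ∈ [0.2, 1.8) ⇒ IN Λ

4, 6, 7, 8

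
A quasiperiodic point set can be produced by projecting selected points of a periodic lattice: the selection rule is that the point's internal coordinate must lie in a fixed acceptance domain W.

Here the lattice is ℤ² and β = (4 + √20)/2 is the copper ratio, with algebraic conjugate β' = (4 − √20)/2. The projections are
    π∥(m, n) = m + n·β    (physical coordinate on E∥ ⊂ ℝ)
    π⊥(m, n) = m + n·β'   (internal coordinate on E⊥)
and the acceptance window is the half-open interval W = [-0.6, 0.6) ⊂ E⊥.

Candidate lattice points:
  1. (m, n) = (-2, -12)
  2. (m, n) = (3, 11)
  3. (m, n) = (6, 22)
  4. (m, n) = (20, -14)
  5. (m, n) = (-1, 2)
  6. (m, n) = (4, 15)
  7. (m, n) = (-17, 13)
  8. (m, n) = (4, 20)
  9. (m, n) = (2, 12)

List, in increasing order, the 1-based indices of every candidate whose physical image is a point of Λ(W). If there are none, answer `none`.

Numerically β ≈ 4.236068 and β' = −1/β ≈ -0.236068.
[1] lift (-2,-12): star map gives 0.832816; window check -0.6 ≤ 0.832816 < 0.6 is false → out
[2] lift (3,11): star map gives 0.403252; window check -0.6 ≤ 0.403252 < 0.6 is true → IN Λ
[3] lift (6,22): star map gives 0.806504; window check -0.6 ≤ 0.806504 < 0.6 is false → out
[4] lift (20,-14): star map gives 23.304952; window check -0.6 ≤ 23.304952 < 0.6 is false → out
[5] lift (-1,2): star map gives -1.472136; window check -0.6 ≤ -1.472136 < 0.6 is false → out
[6] lift (4,15): star map gives 0.458980; window check -0.6 ≤ 0.458980 < 0.6 is true → IN Λ
[7] lift (-17,13): star map gives -20.068884; window check -0.6 ≤ -20.068884 < 0.6 is false → out
[8] lift (4,20): star map gives -0.721360; window check -0.6 ≤ -0.721360 < 0.6 is false → out
[9] lift (2,12): star map gives -0.832816; window check -0.6 ≤ -0.832816 < 0.6 is false → out

2, 6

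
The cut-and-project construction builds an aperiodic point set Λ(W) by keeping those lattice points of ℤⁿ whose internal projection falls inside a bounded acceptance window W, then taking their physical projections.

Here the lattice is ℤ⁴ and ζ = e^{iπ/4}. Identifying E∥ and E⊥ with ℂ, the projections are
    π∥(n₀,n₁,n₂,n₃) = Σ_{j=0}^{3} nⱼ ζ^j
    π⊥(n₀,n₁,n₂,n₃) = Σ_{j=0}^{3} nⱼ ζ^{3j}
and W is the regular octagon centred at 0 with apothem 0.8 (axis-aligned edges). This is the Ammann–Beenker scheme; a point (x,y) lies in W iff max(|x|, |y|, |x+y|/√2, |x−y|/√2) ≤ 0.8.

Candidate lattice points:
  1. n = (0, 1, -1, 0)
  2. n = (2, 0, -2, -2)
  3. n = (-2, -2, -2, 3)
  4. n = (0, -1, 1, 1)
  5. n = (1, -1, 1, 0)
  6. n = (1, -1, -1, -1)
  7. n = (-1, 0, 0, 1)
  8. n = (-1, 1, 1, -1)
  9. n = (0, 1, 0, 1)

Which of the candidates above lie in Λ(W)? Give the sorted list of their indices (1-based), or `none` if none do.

7

Internal map: ζ^{3j} for j=0..3 gives (1,0), (−√2/2,√2/2), (0,−1), (√2/2,√2/2).
#1 (0, 1, -1, 0): internal (-0.707107, 1.707107); octagon support 1.707107 vs apothem 0.8 → ∉ W
#2 (2, 0, -2, -2): internal (0.585786, 0.585786); octagon support 0.828427 vs apothem 0.8 → ∉ W
#3 (-2, -2, -2, 3): internal (1.535534, 2.707107); octagon support 3.000000 vs apothem 0.8 → ∉ W
#4 (0, -1, 1, 1): internal (1.414214, -1.000000); octagon support 1.707107 vs apothem 0.8 → ∉ W
#5 (1, -1, 1, 0): internal (1.707107, -1.707107); octagon support 2.414214 vs apothem 0.8 → ∉ W
#6 (1, -1, -1, -1): internal (1.000000, -0.414214); octagon support 1.000000 vs apothem 0.8 → ∉ W
#7 (-1, 0, 0, 1): internal (-0.292893, 0.707107); octagon support 0.707107 vs apothem 0.8 → ∈ W
#8 (-1, 1, 1, -1): internal (-2.414214, -1.000000); octagon support 2.414214 vs apothem 0.8 → ∉ W
#9 (0, 1, 0, 1): internal (0.000000, 1.414214); octagon support 1.414214 vs apothem 0.8 → ∉ W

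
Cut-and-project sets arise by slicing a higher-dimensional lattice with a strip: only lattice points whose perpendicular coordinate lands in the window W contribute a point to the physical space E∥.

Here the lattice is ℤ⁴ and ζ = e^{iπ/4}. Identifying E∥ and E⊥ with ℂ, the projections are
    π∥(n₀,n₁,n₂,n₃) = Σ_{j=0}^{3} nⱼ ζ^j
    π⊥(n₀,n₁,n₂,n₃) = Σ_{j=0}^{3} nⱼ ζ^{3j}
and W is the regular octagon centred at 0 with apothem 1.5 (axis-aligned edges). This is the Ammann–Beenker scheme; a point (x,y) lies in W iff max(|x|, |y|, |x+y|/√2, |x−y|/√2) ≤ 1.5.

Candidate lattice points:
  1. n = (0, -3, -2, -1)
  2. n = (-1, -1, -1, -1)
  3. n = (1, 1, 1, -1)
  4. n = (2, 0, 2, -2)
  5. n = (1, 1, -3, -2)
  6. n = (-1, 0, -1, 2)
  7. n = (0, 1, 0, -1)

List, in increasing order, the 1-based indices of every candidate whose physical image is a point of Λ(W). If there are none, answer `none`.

2, 3, 7

With ζ = e^{iπ/4} the internal vectors are ζ^0,ζ^3,ζ^6,ζ^9.
#1 (0, -3, -2, -1): internal (1.4142, -0.8284); octagon support 1.5858 vs apothem 1.5 → ∉ W
#2 (-1, -1, -1, -1): internal (-1.0000, -0.4142); octagon support 1.0000 vs apothem 1.5 → ∈ W
#3 (1, 1, 1, -1): internal (-0.4142, -1.0000); octagon support 1.0000 vs apothem 1.5 → ∈ W
#4 (2, 0, 2, -2): internal (0.5858, -3.4142); octagon support 3.4142 vs apothem 1.5 → ∉ W
#5 (1, 1, -3, -2): internal (-1.1213, 2.2929); octagon support 2.4142 vs apothem 1.5 → ∉ W
#6 (-1, 0, -1, 2): internal (0.4142, 2.4142); octagon support 2.4142 vs apothem 1.5 → ∉ W
#7 (0, 1, 0, -1): internal (-1.4142, 0.0000); octagon support 1.4142 vs apothem 1.5 → ∈ W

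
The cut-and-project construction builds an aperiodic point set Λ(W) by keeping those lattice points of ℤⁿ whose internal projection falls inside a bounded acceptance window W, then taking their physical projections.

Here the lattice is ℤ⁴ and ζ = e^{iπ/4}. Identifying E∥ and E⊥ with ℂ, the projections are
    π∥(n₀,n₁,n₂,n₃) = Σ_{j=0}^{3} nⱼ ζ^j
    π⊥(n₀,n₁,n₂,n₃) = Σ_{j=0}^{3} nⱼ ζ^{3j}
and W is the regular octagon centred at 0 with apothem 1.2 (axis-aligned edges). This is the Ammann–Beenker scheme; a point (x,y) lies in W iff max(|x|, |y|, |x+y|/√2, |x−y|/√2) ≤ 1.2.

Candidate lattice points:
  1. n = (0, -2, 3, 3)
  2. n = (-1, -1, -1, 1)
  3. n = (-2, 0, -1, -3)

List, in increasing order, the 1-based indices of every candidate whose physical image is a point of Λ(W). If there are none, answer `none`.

2

π⊥(n) = n₀ + n₁ζ³ + n₂ζ⁶ + n₃ζ⁹ where ζ = e^{iπ/4}.
#1 (0, -2, 3, 3): internal (3.5355, -2.2929); octagon support 4.1213 vs apothem 1.2 → ∉ W
#2 (-1, -1, -1, 1): internal (0.4142, 1.0000); octagon support 1.0000 vs apothem 1.2 → ∈ W
#3 (-2, 0, -1, -3): internal (-4.1213, -1.1213); octagon support 4.1213 vs apothem 1.2 → ∉ W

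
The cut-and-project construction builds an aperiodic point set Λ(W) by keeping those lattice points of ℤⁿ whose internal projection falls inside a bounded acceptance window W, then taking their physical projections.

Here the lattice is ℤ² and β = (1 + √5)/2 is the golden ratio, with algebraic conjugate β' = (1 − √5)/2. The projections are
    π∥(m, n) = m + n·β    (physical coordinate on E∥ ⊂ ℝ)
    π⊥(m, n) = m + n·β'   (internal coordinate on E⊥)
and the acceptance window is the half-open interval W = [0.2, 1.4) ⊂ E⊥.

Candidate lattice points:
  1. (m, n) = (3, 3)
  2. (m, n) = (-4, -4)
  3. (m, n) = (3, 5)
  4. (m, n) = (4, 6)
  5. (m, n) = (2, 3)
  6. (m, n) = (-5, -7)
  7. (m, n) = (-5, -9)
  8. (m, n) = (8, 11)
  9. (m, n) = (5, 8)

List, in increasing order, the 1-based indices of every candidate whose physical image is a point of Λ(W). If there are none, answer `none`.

Numerically β ≈ 1.6180 and β' = −1/β ≈ -0.6180.
candidate 1: (m,n)=(3,3) → π∥ = 3+3·β ≈ 7.8541, π⊥ = 3+3·β' ≈ 1.1459 ∈ [0.2, 1.4) ⇒ IN Λ
candidate 2: (m,n)=(-4,-4) → π∥ = -4-4·β ≈ -10.4721, π⊥ = -4-4·β' ≈ -1.5279 ∉ [0.2, 1.4) ⇒ out
candidate 3: (m,n)=(3,5) → π∥ = 3+5·β ≈ 11.0902, π⊥ = 3+5·β' ≈ -0.0902 ∉ [0.2, 1.4) ⇒ out
candidate 4: (m,n)=(4,6) → π∥ = 4+6·β ≈ 13.7082, π⊥ = 4+6·β' ≈ 0.2918 ∈ [0.2, 1.4) ⇒ IN Λ
candidate 5: (m,n)=(2,3) → π∥ = 2+3·β ≈ 6.8541, π⊥ = 2+3·β' ≈ 0.1459 ∉ [0.2, 1.4) ⇒ out
candidate 6: (m,n)=(-5,-7) → π∥ = -5-7·β ≈ -16.3262, π⊥ = -5-7·β' ≈ -0.6738 ∉ [0.2, 1.4) ⇒ out
candidate 7: (m,n)=(-5,-9) → π∥ = -5-9·β ≈ -19.5623, π⊥ = -5-9·β' ≈ 0.5623 ∈ [0.2, 1.4) ⇒ IN Λ
candidate 8: (m,n)=(8,11) → π∥ = 8+11·β ≈ 25.7984, π⊥ = 8+11·β' ≈ 1.2016 ∈ [0.2, 1.4) ⇒ IN Λ
candidate 9: (m,n)=(5,8) → π∥ = 5+8·β ≈ 17.9443, π⊥ = 5+8·β' ≈ 0.0557 ∉ [0.2, 1.4) ⇒ out

1, 4, 7, 8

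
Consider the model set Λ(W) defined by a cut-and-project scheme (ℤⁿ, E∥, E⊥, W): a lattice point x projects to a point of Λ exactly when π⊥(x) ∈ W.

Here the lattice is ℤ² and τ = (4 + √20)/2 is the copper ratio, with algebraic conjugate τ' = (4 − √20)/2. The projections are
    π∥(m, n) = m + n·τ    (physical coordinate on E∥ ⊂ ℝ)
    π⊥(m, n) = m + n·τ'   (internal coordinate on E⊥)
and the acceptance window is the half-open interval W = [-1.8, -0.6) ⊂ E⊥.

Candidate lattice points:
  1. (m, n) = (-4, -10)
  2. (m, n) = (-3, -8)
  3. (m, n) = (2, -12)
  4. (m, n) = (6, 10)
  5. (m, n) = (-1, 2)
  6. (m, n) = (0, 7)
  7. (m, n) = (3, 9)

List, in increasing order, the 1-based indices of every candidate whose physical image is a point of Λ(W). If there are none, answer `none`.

Compute τ' = (4−√20)/2 = -0.2361, so π⊥(m,n) = m -0.2361·n.
[1] lift (-4,-10): star map gives -1.6393; window check -1.8 ≤ -1.6393 < -0.6 is true → IN Λ
[2] lift (-3,-8): star map gives -1.1115; window check -1.8 ≤ -1.1115 < -0.6 is true → IN Λ
[3] lift (2,-12): star map gives 4.8328; window check -1.8 ≤ 4.8328 < -0.6 is false → out
[4] lift (6,10): star map gives 3.6393; window check -1.8 ≤ 3.6393 < -0.6 is false → out
[5] lift (-1,2): star map gives -1.4721; window check -1.8 ≤ -1.4721 < -0.6 is true → IN Λ
[6] lift (0,7): star map gives -1.6525; window check -1.8 ≤ -1.6525 < -0.6 is true → IN Λ
[7] lift (3,9): star map gives 0.8754; window check -1.8 ≤ 0.8754 < -0.6 is false → out

1, 2, 5, 6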